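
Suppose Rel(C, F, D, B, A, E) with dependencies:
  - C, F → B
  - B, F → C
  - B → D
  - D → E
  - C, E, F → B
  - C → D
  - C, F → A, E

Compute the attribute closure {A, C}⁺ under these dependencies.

Start with {A, C}.
C → D applies; add {D} → now {A, C, D}.
D → E applies; add {E} → now {A, C, D, E}.
No further FD applies.

{A, C, D, E}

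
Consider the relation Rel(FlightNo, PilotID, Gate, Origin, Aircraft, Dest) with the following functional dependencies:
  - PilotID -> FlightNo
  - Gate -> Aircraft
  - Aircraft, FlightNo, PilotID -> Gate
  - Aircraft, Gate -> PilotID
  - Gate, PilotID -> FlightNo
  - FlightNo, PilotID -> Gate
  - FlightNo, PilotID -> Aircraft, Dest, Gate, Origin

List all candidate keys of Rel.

{Gate}, {PilotID}

Closure of {Gate} is {Aircraft, Dest, FlightNo, Gate, Origin, PilotID}, the whole schema; {Gate} is a candidate key.
Closure of {PilotID} is {Aircraft, Dest, FlightNo, Gate, Origin, PilotID}, the whole schema; {PilotID} is a candidate key.
These are minimal and exhaustive — every other superkey contains one of them.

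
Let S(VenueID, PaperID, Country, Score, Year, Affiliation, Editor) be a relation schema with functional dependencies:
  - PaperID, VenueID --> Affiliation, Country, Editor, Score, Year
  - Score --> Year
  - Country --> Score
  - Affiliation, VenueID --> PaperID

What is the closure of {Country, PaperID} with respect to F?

{Country, PaperID, Score, Year}

Start with {Country, PaperID}.
Country --> Score applies; add {Score} → now {Country, PaperID, Score}.
Score --> Year applies; add {Year} → now {Country, PaperID, Score, Year}.
No further FD applies.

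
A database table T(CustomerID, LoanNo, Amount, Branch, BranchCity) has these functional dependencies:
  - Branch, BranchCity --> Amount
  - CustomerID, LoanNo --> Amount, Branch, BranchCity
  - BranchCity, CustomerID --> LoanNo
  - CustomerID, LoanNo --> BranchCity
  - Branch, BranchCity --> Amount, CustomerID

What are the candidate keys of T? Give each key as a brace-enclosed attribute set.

{Branch, BranchCity}⁺ = {Amount, Branch, BranchCity, CustomerID, LoanNo} — all of the relation — so {Branch, BranchCity} is a candidate key.
{BranchCity, CustomerID}⁺ = {Amount, Branch, BranchCity, CustomerID, LoanNo} — all of the relation — so {BranchCity, CustomerID} is a candidate key.
{CustomerID, LoanNo}⁺ = {Amount, Branch, BranchCity, CustomerID, LoanNo} — all of the relation — so {CustomerID, LoanNo} is a candidate key.
These are minimal and exhaustive — every other superkey contains one of them.

{Branch, BranchCity}, {BranchCity, CustomerID}, {CustomerID, LoanNo}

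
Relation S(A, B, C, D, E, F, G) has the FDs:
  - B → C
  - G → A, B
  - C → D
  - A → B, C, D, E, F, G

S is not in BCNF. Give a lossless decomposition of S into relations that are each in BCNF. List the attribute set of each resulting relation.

{A, B, E, F, G}; {B, C}; {C, D}

Candidate keys of the original relation: {A}, {G}.
In {A, B, C, D, E, F, G}, {B} is not a superkey ({B}⁺ restricted to this set is {B, C, D}), so split on B → C, D into {B, C, D} and {A, B, E, F, G}.
In {B, C, D}, {C} is not a superkey ({C}⁺ restricted to this set is {C, D}), so split on C → D into {C, D} and {B, C}.
{C, D} is in BCNF.
{B, C} is in BCNF.
{A, B, E, F, G} is in BCNF.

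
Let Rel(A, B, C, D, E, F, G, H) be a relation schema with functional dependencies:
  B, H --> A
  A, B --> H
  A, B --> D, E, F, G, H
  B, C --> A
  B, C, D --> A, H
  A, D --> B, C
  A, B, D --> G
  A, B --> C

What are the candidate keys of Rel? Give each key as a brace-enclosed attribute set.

{A, B} is a candidate key since {A, B}⁺ = {A, B, C, D, E, F, G, H} covers every attribute.
{A, D} is a candidate key since {A, D}⁺ = {A, B, C, D, E, F, G, H} covers every attribute.
{B, C} is a candidate key since {B, C}⁺ = {A, B, C, D, E, F, G, H} covers every attribute.
{B, H} is a candidate key since {B, H}⁺ = {A, B, C, D, E, F, G, H} covers every attribute.
Any other superkey properly contains one of these, so there are no further candidate keys.

{A, B}, {A, D}, {B, C}, {B, H}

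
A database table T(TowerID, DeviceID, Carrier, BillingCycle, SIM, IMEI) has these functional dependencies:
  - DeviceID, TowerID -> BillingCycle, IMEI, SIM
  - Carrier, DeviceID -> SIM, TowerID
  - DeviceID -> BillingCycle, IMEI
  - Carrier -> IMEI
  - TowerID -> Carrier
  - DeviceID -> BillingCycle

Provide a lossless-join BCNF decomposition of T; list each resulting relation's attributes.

Candidate keys of the original relation: {Carrier, DeviceID}, {DeviceID, TowerID}.
In {BillingCycle, Carrier, DeviceID, IMEI, SIM, TowerID}, {DeviceID} is not a superkey ({DeviceID}⁺ restricted to this set is {BillingCycle, DeviceID, IMEI}), so split on DeviceID -> BillingCycle, IMEI into {BillingCycle, DeviceID, IMEI} and {Carrier, DeviceID, SIM, TowerID}.
{BillingCycle, DeviceID, IMEI}: every determinant is a superkey — BCNF.
In {Carrier, DeviceID, SIM, TowerID}, {TowerID} is not a superkey ({TowerID}⁺ restricted to this set is {Carrier, TowerID}), so split on TowerID -> Carrier into {Carrier, TowerID} and {DeviceID, SIM, TowerID}.
{Carrier, TowerID}: every determinant is a superkey — BCNF.
{DeviceID, SIM, TowerID}: every determinant is a superkey — BCNF.

{BillingCycle, DeviceID, IMEI}; {Carrier, TowerID}; {DeviceID, SIM, TowerID}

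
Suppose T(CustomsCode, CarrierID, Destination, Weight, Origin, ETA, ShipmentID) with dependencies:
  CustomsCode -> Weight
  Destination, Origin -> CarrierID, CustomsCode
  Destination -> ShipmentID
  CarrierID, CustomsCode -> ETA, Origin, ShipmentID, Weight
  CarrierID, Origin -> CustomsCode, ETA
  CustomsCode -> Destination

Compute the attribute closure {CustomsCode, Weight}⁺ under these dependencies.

{CustomsCode, Destination, ShipmentID, Weight}

Start with {CustomsCode, Weight}.
CustomsCode -> Destination applies; add {Destination} → now {CustomsCode, Destination, Weight}.
Destination -> ShipmentID applies; add {ShipmentID} → now {CustomsCode, Destination, ShipmentID, Weight}.
No further FD applies.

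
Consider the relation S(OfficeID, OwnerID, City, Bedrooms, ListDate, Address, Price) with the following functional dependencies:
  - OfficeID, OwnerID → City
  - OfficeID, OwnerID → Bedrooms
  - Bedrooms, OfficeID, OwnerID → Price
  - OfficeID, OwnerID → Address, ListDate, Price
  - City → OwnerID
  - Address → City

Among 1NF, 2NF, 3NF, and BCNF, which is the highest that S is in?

3NF

Candidate keys: {Address, OfficeID}, {City, OfficeID}, {OfficeID, OwnerID}. Prime attributes: {Address, City, OfficeID, OwnerID}.
City → OwnerID breaks BCNF: {City}⁺ = {City, OwnerID}, so {City} is not a superkey.
Since {OwnerID} ⊆ prime attributes and every other non-superkey FD also has a prime right side, the schema is in 3NF.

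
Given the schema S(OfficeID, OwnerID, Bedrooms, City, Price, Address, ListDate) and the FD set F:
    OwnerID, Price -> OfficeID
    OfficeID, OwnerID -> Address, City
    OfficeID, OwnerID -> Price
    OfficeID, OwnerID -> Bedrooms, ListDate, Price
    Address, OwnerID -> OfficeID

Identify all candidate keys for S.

Attributes never on any right-hand side: {OwnerID} — every candidate key must contain it.
Closure of {Address, OwnerID} is {Address, Bedrooms, City, ListDate, OfficeID, OwnerID, Price}, the whole schema; {Address, OwnerID} is a candidate key.
Closure of {OfficeID, OwnerID} is {Address, Bedrooms, City, ListDate, OfficeID, OwnerID, Price}, the whole schema; {OfficeID, OwnerID} is a candidate key.
Closure of {OwnerID, Price} is {Address, Bedrooms, City, ListDate, OfficeID, OwnerID, Price}, the whole schema; {OwnerID, Price} is a candidate key.
These are minimal and exhaustive — every other superkey contains one of them.

{Address, OwnerID}, {OfficeID, OwnerID}, {OwnerID, Price}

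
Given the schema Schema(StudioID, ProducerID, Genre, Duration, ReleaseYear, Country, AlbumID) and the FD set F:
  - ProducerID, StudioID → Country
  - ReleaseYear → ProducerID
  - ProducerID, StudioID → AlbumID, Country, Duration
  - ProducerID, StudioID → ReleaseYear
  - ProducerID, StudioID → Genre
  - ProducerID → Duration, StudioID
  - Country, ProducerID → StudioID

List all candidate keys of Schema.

{ProducerID}⁺ = {AlbumID, Country, Duration, Genre, ProducerID, ReleaseYear, StudioID}, which is every attribute, so {ProducerID} is a candidate key.
{ReleaseYear}⁺ = {AlbumID, Country, Duration, Genre, ProducerID, ReleaseYear, StudioID}, which is every attribute, so {ReleaseYear} is a candidate key.
No proper subset of any of these is a key, and no other minimal superkey exists.

{ProducerID}, {ReleaseYear}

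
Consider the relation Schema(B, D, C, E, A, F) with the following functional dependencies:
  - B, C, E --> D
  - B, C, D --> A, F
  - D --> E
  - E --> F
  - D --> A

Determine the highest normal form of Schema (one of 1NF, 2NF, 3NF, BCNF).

Candidate keys: {B, C, D}, {B, C, E}. Prime attributes: {B, C, D, E}.
D --> E: {D}⁺ = {A, D, E, F}, which is not all of the attributes, so the left side is not a superkey — BCNF is violated.
Because {F} is non-prime and the left side of E --> F is not a superkey, the relation is not in 3NF.
{D} is a proper subset of the key {B, C, D}, and {D}⁺ contains the non-prime attributes {A, F} — a partial dependency, so 2NF is violated.

1NF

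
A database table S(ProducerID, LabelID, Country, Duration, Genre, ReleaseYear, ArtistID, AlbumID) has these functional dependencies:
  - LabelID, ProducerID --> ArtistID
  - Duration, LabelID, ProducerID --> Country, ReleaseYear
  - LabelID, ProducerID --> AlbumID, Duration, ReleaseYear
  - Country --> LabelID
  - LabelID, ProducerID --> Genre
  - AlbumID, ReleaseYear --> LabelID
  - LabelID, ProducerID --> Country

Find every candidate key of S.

{AlbumID, ProducerID, ReleaseYear}, {Country, ProducerID}, {LabelID, ProducerID}

{ProducerID} never appears on the right of any FD, so every key must include it.
{Country, ProducerID}⁺ = {AlbumID, ArtistID, Country, Duration, Genre, LabelID, ProducerID, ReleaseYear}, which is every attribute, so {Country, ProducerID} is a candidate key.
{LabelID, ProducerID}⁺ = {AlbumID, ArtistID, Country, Duration, Genre, LabelID, ProducerID, ReleaseYear}, which is every attribute, so {LabelID, ProducerID} is a candidate key.
{AlbumID, ProducerID, ReleaseYear}⁺ = {AlbumID, ArtistID, Country, Duration, Genre, LabelID, ProducerID, ReleaseYear}, which is every attribute, so {AlbumID, ProducerID, ReleaseYear} is a candidate key.
Any other superkey properly contains one of these, so there are no further candidate keys.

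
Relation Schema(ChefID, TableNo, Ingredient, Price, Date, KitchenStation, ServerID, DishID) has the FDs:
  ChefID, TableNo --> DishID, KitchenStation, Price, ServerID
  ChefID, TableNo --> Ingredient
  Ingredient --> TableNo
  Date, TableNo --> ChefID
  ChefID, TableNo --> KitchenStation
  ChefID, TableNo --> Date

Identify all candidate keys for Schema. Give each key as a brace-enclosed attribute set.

{ChefID, Ingredient} is a candidate key since {ChefID, Ingredient}⁺ = {ChefID, Date, DishID, Ingredient, KitchenStation, Price, ServerID, TableNo} covers every attribute.
{ChefID, TableNo} is a candidate key since {ChefID, TableNo}⁺ = {ChefID, Date, DishID, Ingredient, KitchenStation, Price, ServerID, TableNo} covers every attribute.
{Date, Ingredient} is a candidate key since {Date, Ingredient}⁺ = {ChefID, Date, DishID, Ingredient, KitchenStation, Price, ServerID, TableNo} covers every attribute.
{Date, TableNo} is a candidate key since {Date, TableNo}⁺ = {ChefID, Date, DishID, Ingredient, KitchenStation, Price, ServerID, TableNo} covers every attribute.
These are minimal and exhaustive — every other superkey contains one of them.

{ChefID, Ingredient}, {ChefID, TableNo}, {Date, Ingredient}, {Date, TableNo}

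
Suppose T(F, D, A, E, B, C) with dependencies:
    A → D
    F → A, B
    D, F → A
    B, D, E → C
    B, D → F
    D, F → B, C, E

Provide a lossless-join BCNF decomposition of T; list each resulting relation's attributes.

Candidate keys of the original relation: {A, B}, {B, D}, {F}.
In {A, B, C, D, E, F}, {A} is not a superkey ({A}⁺ restricted to this set is {A, D}), so split on A → D into {A, D} and {A, B, C, E, F}.
{A, D} has no BCNF violation.
{A, B, C, E, F} has no BCNF violation.

{A, B, C, E, F}; {A, D}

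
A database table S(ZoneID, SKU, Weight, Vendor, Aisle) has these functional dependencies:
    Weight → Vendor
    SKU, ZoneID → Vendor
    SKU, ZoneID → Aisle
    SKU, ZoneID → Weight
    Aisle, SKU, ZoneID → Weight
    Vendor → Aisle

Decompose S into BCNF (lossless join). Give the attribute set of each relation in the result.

Candidate key of the original relation: {SKU, ZoneID}.
Within {Aisle, SKU, Vendor, Weight, ZoneID}: {Weight}⁺ ∩ {Aisle, SKU, Vendor, Weight, ZoneID} = {Aisle, Vendor, Weight}, not the whole set, so Weight → Aisle, Vendor violates BCNF; decompose into {Aisle, Vendor, Weight} and {SKU, Weight, ZoneID}.
Within {Aisle, Vendor, Weight}: {Vendor}⁺ ∩ {Aisle, Vendor, Weight} = {Aisle, Vendor}, not the whole set, so Vendor → Aisle violates BCNF; decompose into {Aisle, Vendor} and {Vendor, Weight}.
{Aisle, Vendor} is in BCNF.
{Vendor, Weight} is in BCNF.
{SKU, Weight, ZoneID} is in BCNF.

{Aisle, Vendor}; {SKU, Weight, ZoneID}; {Vendor, Weight}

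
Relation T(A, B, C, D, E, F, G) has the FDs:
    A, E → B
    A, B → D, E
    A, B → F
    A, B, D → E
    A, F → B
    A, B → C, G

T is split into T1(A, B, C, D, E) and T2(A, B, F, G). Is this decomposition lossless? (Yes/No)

Yes

The shared attributes are {A, B} and {A, B}⁺ = {A, B, C, D, E, F, G}.
T1 is contained in that closure, so T1 ∩ T2 → T1 holds and the join is lossless.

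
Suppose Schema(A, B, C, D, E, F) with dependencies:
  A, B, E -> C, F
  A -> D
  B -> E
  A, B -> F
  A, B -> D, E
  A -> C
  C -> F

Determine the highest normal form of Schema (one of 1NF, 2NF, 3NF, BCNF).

Candidate key: {A, B}. Prime attributes: {A, B}.
For A -> D we have {A}⁺ = {A, C, D, F}; {A} is not a superkey, so BCNF fails.
A -> D determines the non-prime attribute {D} from a non-superkey — 3NF is violated.
The proper key subset {A} of {A, B} determines non-prime {C, D, F}, so the relation is not even in 2NF.

1NF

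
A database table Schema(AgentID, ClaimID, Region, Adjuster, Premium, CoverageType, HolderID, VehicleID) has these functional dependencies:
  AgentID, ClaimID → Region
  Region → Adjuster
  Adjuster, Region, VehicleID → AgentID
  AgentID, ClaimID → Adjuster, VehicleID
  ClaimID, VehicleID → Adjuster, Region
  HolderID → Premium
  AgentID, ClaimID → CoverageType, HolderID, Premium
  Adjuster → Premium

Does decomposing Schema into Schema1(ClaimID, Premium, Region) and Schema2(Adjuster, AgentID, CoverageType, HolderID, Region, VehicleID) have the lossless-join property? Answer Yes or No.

No

The shared attributes are {Region} and {Region}⁺ = {Adjuster, Premium, Region}.
Neither Schema1 nor Schema2 is contained in that closure, so the decomposition is lossy.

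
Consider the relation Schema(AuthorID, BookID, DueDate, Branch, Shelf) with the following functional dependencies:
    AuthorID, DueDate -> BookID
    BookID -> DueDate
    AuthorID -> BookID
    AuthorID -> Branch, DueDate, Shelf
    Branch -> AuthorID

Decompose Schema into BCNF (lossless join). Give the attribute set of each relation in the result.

{AuthorID, BookID, Branch, Shelf}; {BookID, DueDate}

Candidate keys of the original relation: {AuthorID}, {Branch}.
Within {AuthorID, BookID, Branch, DueDate, Shelf}: {BookID}⁺ ∩ {AuthorID, BookID, Branch, DueDate, Shelf} = {BookID, DueDate}, not the whole set, so BookID -> DueDate violates BCNF; decompose into {BookID, DueDate} and {AuthorID, BookID, Branch, Shelf}.
{BookID, DueDate}: every determinant is a superkey — BCNF.
{AuthorID, BookID, Branch, Shelf}: every determinant is a superkey — BCNF.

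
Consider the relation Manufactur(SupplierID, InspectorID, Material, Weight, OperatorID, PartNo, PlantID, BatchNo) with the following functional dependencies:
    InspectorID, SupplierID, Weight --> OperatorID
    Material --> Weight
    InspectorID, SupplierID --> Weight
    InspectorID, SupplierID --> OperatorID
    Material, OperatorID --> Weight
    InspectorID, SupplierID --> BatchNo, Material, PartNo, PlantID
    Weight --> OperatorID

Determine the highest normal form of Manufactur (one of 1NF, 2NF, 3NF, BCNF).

2NF

Candidate key: {InspectorID, SupplierID}. Prime attributes: {InspectorID, SupplierID}.
Material --> Weight: {Material}⁺ = {Material, OperatorID, Weight}, which is not all of the attributes, so the left side is not a superkey — BCNF is violated.
Material --> Weight has non-prime {Weight} on the right and a non-superkey on the left, so 3NF fails.
No proper subset of a key has a non-prime attribute in its closure, so there is no partial dependency; 2NF holds.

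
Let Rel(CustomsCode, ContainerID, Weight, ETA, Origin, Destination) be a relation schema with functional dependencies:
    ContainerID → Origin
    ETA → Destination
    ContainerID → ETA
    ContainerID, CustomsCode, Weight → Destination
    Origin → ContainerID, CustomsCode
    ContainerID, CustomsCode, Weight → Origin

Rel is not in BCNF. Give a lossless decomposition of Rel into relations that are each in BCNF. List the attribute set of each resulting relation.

{ContainerID, CustomsCode, ETA, Origin}; {ContainerID, Weight}; {Destination, ETA}

Candidate keys of the original relation: {ContainerID, Weight}, {Origin, Weight}.
In {ContainerID, CustomsCode, Destination, ETA, Origin, Weight}, {ContainerID} is not a superkey ({ContainerID}⁺ restricted to this set is {ContainerID, CustomsCode, Destination, ETA, Origin}), so split on ContainerID → CustomsCode, Destination, ETA, Origin into {ContainerID, CustomsCode, Destination, ETA, Origin} and {ContainerID, Weight}.
In {ContainerID, CustomsCode, Destination, ETA, Origin}, {ETA} is not a superkey ({ETA}⁺ restricted to this set is {Destination, ETA}), so split on ETA → Destination into {Destination, ETA} and {ContainerID, CustomsCode, ETA, Origin}.
{Destination, ETA} is in BCNF.
{ContainerID, CustomsCode, ETA, Origin} is in BCNF.
{ContainerID, Weight} is in BCNF.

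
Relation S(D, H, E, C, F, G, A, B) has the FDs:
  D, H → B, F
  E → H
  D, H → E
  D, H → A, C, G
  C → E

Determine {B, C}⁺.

Start with {B, C}.
C → E applies; add {E} → now {B, C, E}.
E → H applies; add {H} → now {B, C, E, H}.
No further FD applies.

{B, C, E, H}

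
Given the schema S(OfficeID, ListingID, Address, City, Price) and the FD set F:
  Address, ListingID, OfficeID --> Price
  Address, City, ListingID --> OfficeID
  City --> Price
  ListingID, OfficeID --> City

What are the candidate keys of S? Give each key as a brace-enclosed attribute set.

{Address, City, ListingID}, {Address, ListingID, OfficeID}

Attributes never on any right-hand side: {Address, ListingID} — every candidate key must contain all of them.
{Address, City, ListingID} is a candidate key since {Address, City, ListingID}⁺ = {Address, City, ListingID, OfficeID, Price} covers every attribute.
{Address, ListingID, OfficeID} is a candidate key since {Address, ListingID, OfficeID}⁺ = {Address, City, ListingID, OfficeID, Price} covers every attribute.
These are minimal and exhaustive — every other superkey contains one of them.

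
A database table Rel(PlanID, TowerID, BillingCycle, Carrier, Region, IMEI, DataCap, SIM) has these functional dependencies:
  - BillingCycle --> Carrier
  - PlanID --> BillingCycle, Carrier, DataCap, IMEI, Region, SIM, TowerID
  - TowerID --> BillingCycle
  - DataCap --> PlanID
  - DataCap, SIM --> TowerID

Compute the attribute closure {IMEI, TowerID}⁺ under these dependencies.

{BillingCycle, Carrier, IMEI, TowerID}

Start with {IMEI, TowerID}.
TowerID --> BillingCycle applies; add {BillingCycle} → now {BillingCycle, IMEI, TowerID}.
BillingCycle --> Carrier applies; add {Carrier} → now {BillingCycle, Carrier, IMEI, TowerID}.
No further FD applies.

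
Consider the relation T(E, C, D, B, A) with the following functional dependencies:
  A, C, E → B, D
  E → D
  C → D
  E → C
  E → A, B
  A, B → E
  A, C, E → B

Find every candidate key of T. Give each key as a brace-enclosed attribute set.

{A, B}, {E}

Closure of {E} is {A, B, C, D, E}, the whole schema; {E} is a candidate key.
Closure of {A, B} is {A, B, C, D, E}, the whole schema; {A, B} is a candidate key.
No proper subset of any of these is a key, and no other minimal superkey exists.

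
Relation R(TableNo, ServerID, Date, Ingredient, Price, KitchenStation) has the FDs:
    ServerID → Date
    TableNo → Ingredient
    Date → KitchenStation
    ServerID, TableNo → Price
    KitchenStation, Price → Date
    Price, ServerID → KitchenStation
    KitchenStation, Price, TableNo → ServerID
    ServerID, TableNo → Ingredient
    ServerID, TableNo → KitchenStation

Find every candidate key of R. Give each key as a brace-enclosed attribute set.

{Date, Price, TableNo}, {KitchenStation, Price, TableNo}, {ServerID, TableNo}

Attributes never on any right-hand side: {TableNo} — every candidate key must contain it.
Closure of {ServerID, TableNo} is {Date, Ingredient, KitchenStation, Price, ServerID, TableNo}, the whole schema; {ServerID, TableNo} is a candidate key.
Closure of {Date, Price, TableNo} is {Date, Ingredient, KitchenStation, Price, ServerID, TableNo}, the whole schema; {Date, Price, TableNo} is a candidate key.
Closure of {KitchenStation, Price, TableNo} is {Date, Ingredient, KitchenStation, Price, ServerID, TableNo}, the whole schema; {KitchenStation, Price, TableNo} is a candidate key.
These are minimal and exhaustive — every other superkey contains one of them.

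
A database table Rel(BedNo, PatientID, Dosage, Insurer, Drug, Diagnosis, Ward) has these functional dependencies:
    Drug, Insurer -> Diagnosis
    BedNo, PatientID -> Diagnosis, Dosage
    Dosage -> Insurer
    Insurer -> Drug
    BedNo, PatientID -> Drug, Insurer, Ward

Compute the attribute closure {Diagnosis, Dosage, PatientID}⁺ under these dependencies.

{Diagnosis, Dosage, Drug, Insurer, PatientID}

Start with {Diagnosis, Dosage, PatientID}.
Dosage -> Insurer applies; add {Insurer} → now {Diagnosis, Dosage, Insurer, PatientID}.
Insurer -> Drug applies; add {Drug} → now {Diagnosis, Dosage, Drug, Insurer, PatientID}.
No further FD applies.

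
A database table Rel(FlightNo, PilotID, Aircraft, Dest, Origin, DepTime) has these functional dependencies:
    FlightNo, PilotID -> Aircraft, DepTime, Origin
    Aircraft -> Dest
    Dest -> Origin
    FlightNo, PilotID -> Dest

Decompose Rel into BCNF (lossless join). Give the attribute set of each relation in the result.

{Aircraft, DepTime, FlightNo, PilotID}; {Aircraft, Dest}; {Dest, Origin}

Candidate key of the original relation: {FlightNo, PilotID}.
{Aircraft, DepTime, Dest, FlightNo, Origin, PilotID}: {Aircraft} determines {Aircraft, Dest, Origin} here but is not a superkey — split on Aircraft -> Dest, Origin, giving {Aircraft, Dest, Origin} and {Aircraft, DepTime, FlightNo, PilotID}.
{Aircraft, Dest, Origin}: {Dest} determines {Dest, Origin} here but is not a superkey — split on Dest -> Origin, giving {Dest, Origin} and {Aircraft, Dest}.
{Dest, Origin} is in BCNF.
{Aircraft, Dest} is in BCNF.
{Aircraft, DepTime, FlightNo, PilotID} is in BCNF.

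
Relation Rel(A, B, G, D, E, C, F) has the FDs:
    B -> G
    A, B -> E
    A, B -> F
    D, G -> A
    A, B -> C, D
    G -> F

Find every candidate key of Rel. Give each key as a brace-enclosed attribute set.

{A, B}, {B, D}

{B} never appears on the right of any FD, so every key must include it.
Closure of {A, B} is {A, B, C, D, E, F, G}, the whole schema; {A, B} is a candidate key.
Closure of {B, D} is {A, B, C, D, E, F, G}, the whole schema; {B, D} is a candidate key.
These are minimal and exhaustive — every other superkey contains one of them.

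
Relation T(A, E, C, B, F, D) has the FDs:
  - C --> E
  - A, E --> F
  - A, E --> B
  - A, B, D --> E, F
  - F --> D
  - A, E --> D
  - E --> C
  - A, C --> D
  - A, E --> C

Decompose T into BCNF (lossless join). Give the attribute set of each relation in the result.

Candidate keys of the original relation: {A, B, D}, {A, B, F}, {A, C}, {A, E}.
Within {A, B, C, D, E, F}: {C}⁺ ∩ {A, B, C, D, E, F} = {C, E}, not the whole set, so C --> E violates BCNF; decompose into {C, E} and {A, B, C, D, F}.
{C, E} is in BCNF.
Within {A, B, C, D, F}: {F}⁺ ∩ {A, B, C, D, F} = {D, F}, not the whole set, so F --> D violates BCNF; decompose into {D, F} and {A, B, C, F}.
{D, F} is in BCNF.
{A, B, C, F} is in BCNF.

{A, B, C, F}; {C, E}; {D, F}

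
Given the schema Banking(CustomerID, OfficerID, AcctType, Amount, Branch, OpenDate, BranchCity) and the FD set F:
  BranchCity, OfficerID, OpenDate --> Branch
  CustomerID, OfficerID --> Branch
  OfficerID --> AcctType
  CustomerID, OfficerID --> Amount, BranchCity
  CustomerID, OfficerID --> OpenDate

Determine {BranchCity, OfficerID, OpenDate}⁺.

{AcctType, Branch, BranchCity, OfficerID, OpenDate}

Start with {BranchCity, OfficerID, OpenDate}.
BranchCity, OfficerID, OpenDate --> Branch applies; add {Branch} → now {Branch, BranchCity, OfficerID, OpenDate}.
OfficerID --> AcctType applies; add {AcctType} → now {AcctType, Branch, BranchCity, OfficerID, OpenDate}.
No further FD applies.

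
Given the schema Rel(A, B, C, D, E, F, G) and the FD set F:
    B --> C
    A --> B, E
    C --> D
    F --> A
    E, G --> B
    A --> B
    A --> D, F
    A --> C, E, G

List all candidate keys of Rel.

{A}, {F}

{A}⁺ = {A, B, C, D, E, F, G}, which is every attribute, so {A} is a candidate key.
{F}⁺ = {A, B, C, D, E, F, G}, which is every attribute, so {F} is a candidate key.
These are minimal and exhaustive — every other superkey contains one of them.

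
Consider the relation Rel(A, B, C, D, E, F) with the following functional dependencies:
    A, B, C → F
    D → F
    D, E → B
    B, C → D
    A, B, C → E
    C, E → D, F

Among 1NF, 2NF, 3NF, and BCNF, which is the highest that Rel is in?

Candidate keys: {A, B, C}, {A, C, E}. Prime attributes: {A, B, C, E}.
D → F breaks BCNF: {D}⁺ = {D, F}, so {D} is not a superkey.
D → F has non-prime {F} on the right and a non-superkey on the left, so 3NF fails.
Since {B, C} ⊂ {A, B, C} and {B, C}⁺ ⊇ {D, F} with {D, F} non-prime, there is a partial dependency; 2NF fails.

1NF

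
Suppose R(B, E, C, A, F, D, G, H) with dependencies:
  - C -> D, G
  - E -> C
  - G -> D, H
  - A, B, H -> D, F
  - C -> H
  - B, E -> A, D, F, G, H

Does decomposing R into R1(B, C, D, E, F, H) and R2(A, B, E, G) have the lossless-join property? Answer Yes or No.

The shared attributes are {B, E} and {B, E}⁺ = {A, B, C, D, E, F, G, H}.
This includes all of R1, so the common attributes are a superkey of R1 — the join is lossless.

Yes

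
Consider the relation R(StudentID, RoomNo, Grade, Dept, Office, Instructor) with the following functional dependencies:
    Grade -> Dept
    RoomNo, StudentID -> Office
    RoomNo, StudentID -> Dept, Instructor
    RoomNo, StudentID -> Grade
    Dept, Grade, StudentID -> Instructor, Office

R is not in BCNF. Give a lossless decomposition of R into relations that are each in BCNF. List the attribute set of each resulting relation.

Candidate key of the original relation: {RoomNo, StudentID}.
{Dept, Grade, Instructor, Office, RoomNo, StudentID}: {Grade} determines {Dept, Grade} here but is not a superkey — split on Grade -> Dept, giving {Dept, Grade} and {Grade, Instructor, Office, RoomNo, StudentID}.
{Dept, Grade} has no BCNF violation.
{Grade, Instructor, Office, RoomNo, StudentID}: {Grade, StudentID} determines {Grade, Instructor, Office, StudentID} here but is not a superkey — split on Grade, StudentID -> Instructor, Office, giving {Grade, Instructor, Office, StudentID} and {Grade, RoomNo, StudentID}.
{Grade, Instructor, Office, StudentID} has no BCNF violation.
{Grade, RoomNo, StudentID} has no BCNF violation.

{Dept, Grade}; {Grade, Instructor, Office, StudentID}; {Grade, RoomNo, StudentID}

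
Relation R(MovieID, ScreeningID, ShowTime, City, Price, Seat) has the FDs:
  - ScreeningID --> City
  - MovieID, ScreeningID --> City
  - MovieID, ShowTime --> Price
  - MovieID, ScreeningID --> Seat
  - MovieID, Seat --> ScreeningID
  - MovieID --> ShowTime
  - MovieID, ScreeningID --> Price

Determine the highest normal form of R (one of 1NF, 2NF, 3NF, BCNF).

1NF

Candidate keys: {MovieID, ScreeningID}, {MovieID, Seat}. Prime attributes: {MovieID, ScreeningID, Seat}.
ScreeningID --> City breaks BCNF: {ScreeningID}⁺ = {City, ScreeningID}, so {ScreeningID} is not a superkey.
ScreeningID --> City determines the non-prime attribute {City} from a non-superkey — 3NF is violated.
The proper key subset {MovieID} of {MovieID, ScreeningID} determines non-prime {Price, ShowTime}, so the relation is not even in 2NF.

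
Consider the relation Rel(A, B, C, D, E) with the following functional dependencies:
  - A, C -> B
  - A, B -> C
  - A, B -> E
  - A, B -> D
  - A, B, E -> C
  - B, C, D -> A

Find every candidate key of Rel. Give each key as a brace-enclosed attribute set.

{A, B} is a candidate key since {A, B}⁺ = {A, B, C, D, E} covers every attribute.
{A, C} is a candidate key since {A, C}⁺ = {A, B, C, D, E} covers every attribute.
{B, C, D} is a candidate key since {B, C, D}⁺ = {A, B, C, D, E} covers every attribute.
These are minimal and exhaustive — every other superkey contains one of them.

{A, B}, {A, C}, {B, C, D}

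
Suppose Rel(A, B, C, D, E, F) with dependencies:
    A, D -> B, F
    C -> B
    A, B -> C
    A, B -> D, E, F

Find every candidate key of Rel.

Attributes never on any right-hand side: {A} — every candidate key must contain it.
Closure of {A, B} is {A, B, C, D, E, F}, the whole schema; {A, B} is a candidate key.
Closure of {A, C} is {A, B, C, D, E, F}, the whole schema; {A, C} is a candidate key.
Closure of {A, D} is {A, B, C, D, E, F}, the whole schema; {A, D} is a candidate key.
These are minimal and exhaustive — every other superkey contains one of them.

{A, B}, {A, C}, {A, D}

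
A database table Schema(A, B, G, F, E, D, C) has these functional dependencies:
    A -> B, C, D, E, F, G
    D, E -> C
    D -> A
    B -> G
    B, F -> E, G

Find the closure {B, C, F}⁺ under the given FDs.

{B, C, E, F, G}

Start with {B, C, F}.
B -> G applies; add {G} → now {B, C, F, G}.
B, F -> E, G applies; add {E} → now {B, C, E, F, G}.
No further FD applies.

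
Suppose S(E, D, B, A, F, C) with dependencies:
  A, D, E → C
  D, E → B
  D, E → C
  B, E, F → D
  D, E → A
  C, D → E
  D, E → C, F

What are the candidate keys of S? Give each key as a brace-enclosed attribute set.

{C, D}⁺ = {A, B, C, D, E, F}, which is every attribute, so {C, D} is a candidate key.
{D, E}⁺ = {A, B, C, D, E, F}, which is every attribute, so {D, E} is a candidate key.
{B, E, F}⁺ = {A, B, C, D, E, F}, which is every attribute, so {B, E, F} is a candidate key.
Any other superkey properly contains one of these, so there are no further candidate keys.

{B, E, F}, {C, D}, {D, E}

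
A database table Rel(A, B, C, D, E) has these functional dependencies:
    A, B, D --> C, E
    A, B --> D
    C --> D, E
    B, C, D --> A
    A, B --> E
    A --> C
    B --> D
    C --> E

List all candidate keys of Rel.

{A, B}, {B, C}

No FD produces {B}, so it must be in every candidate key.
{A, B} is a candidate key since {A, B}⁺ = {A, B, C, D, E} covers every attribute.
{B, C} is a candidate key since {B, C}⁺ = {A, B, C, D, E} covers every attribute.
These are minimal and exhaustive — every other superkey contains one of them.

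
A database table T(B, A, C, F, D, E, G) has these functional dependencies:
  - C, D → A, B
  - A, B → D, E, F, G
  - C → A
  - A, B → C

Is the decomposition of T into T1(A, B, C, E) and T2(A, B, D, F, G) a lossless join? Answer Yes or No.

Common attributes: {A, B}; their closure is {A, B, C, D, E, F, G}.
T1 is contained in that closure, so T1 ∩ T2 → T1 holds and the join is lossless.

Yes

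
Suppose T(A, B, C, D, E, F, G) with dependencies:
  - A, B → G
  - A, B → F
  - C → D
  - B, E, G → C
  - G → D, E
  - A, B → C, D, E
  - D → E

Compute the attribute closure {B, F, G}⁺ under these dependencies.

{B, C, D, E, F, G}

Start with {B, F, G}.
G → D, E applies; add {D, E} → now {B, D, E, F, G}.
B, E, G → C applies; add {C} → now {B, C, D, E, F, G}.
No further FD applies.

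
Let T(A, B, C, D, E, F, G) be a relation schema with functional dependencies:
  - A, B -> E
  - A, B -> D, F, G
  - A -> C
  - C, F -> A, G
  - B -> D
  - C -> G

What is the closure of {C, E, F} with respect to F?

{A, C, E, F, G}

Start with {C, E, F}.
C, F -> A, G applies; add {A, G} → now {A, C, E, F, G}.
No further FD applies.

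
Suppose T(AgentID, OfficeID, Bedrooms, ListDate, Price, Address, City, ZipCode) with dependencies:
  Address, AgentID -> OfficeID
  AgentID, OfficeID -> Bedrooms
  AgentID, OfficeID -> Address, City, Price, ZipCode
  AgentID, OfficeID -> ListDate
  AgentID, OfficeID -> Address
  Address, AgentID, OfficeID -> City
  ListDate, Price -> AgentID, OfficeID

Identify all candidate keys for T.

{Address, AgentID}⁺ = {Address, AgentID, Bedrooms, City, ListDate, OfficeID, Price, ZipCode} — all of the relation — so {Address, AgentID} is a candidate key.
{AgentID, OfficeID}⁺ = {Address, AgentID, Bedrooms, City, ListDate, OfficeID, Price, ZipCode} — all of the relation — so {AgentID, OfficeID} is a candidate key.
{ListDate, Price}⁺ = {Address, AgentID, Bedrooms, City, ListDate, OfficeID, Price, ZipCode} — all of the relation — so {ListDate, Price} is a candidate key.
These are minimal and exhaustive — every other superkey contains one of them.

{Address, AgentID}, {AgentID, OfficeID}, {ListDate, Price}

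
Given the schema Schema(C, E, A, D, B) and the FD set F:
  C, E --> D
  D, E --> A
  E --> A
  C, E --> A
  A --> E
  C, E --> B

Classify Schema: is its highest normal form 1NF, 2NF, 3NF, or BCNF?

Candidate keys: {A, C}, {C, E}. Prime attributes: {A, C, E}.
For D, E --> A we have {D, E}⁺ = {A, D, E}; {D, E} is not a superkey, so BCNF fails.
But every attribute on its right side ({A}) is prime, and the same holds for every other non-superkey FD, so 3NF still holds.

3NF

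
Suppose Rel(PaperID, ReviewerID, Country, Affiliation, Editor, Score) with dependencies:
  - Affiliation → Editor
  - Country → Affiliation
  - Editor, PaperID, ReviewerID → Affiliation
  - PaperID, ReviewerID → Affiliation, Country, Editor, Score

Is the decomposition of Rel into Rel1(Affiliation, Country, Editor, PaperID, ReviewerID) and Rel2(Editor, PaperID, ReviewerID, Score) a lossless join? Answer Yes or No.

The shared attributes are {Editor, PaperID, ReviewerID} and {Editor, PaperID, ReviewerID}⁺ = {Affiliation, Country, Editor, PaperID, ReviewerID, Score}.
This includes all of Rel1, so the common attributes are a superkey of Rel1 — the join is lossless.

Yes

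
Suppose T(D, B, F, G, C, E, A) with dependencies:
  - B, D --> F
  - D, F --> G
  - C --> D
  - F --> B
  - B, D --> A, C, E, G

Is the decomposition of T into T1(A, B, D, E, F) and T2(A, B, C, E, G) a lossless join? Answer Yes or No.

Common attributes: {A, B, E}; their closure is {A, B, E}.
The closure covers neither T1 nor T2 entirely; the join is not lossless.

No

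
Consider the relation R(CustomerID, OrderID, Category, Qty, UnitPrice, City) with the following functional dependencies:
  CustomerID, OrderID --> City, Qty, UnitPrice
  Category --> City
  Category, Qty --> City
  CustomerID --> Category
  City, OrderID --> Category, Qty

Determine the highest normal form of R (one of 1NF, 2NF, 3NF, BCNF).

Candidate key: {CustomerID, OrderID}. Prime attributes: {CustomerID, OrderID}.
For Category --> City we have {Category}⁺ = {Category, City}; {Category} is not a superkey, so BCNF fails.
Because {City} is non-prime and the left side of Category --> City is not a superkey, the relation is not in 3NF.
{CustomerID} is a proper subset of the key {CustomerID, OrderID}, and {CustomerID}⁺ contains the non-prime attributes {Category, City} — a partial dependency, so 2NF is violated.

1NF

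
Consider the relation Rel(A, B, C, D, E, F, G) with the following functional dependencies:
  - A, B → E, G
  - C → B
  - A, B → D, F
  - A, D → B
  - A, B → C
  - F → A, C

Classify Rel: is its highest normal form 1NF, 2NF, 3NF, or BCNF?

Candidate keys: {A, B}, {A, C}, {A, D}, {F}. Prime attributes: {A, B, C, D, F}.
For C → B we have {C}⁺ = {B, C}; {C} is not a superkey, so BCNF fails.
Its right-hand attributes {B} are all prime, as are those of every other non-superkey FD — the relation is in 3NF.

3NF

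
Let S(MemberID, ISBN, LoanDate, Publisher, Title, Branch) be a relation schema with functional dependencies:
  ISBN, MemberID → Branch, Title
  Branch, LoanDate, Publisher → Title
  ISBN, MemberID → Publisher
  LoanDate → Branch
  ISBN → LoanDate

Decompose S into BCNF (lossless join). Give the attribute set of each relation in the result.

{Branch, LoanDate}; {ISBN, LoanDate}; {ISBN, MemberID, Publisher}; {LoanDate, Publisher, Title}

Candidate key of the original relation: {ISBN, MemberID}.
Within {Branch, ISBN, LoanDate, MemberID, Publisher, Title}: {Branch, LoanDate, Publisher}⁺ ∩ {Branch, ISBN, LoanDate, MemberID, Publisher, Title} = {Branch, LoanDate, Publisher, Title}, not the whole set, so Branch, LoanDate, Publisher → Title violates BCNF; decompose into {Branch, LoanDate, Publisher, Title} and {Branch, ISBN, LoanDate, MemberID, Publisher}.
Within {Branch, LoanDate, Publisher, Title}: {LoanDate}⁺ ∩ {Branch, LoanDate, Publisher, Title} = {Branch, LoanDate}, not the whole set, so LoanDate → Branch violates BCNF; decompose into {Branch, LoanDate} and {LoanDate, Publisher, Title}.
{Branch, LoanDate}: every determinant is a superkey — BCNF.
{LoanDate, Publisher, Title}: every determinant is a superkey — BCNF.
Within {Branch, ISBN, LoanDate, MemberID, Publisher}: {LoanDate}⁺ ∩ {Branch, ISBN, LoanDate, MemberID, Publisher} = {Branch, LoanDate}, not the whole set, so LoanDate → Branch violates BCNF; decompose into {Branch, LoanDate} and {ISBN, LoanDate, MemberID, Publisher}.
{Branch, LoanDate}: every determinant is a superkey — BCNF.
Within {ISBN, LoanDate, MemberID, Publisher}: {ISBN}⁺ ∩ {ISBN, LoanDate, MemberID, Publisher} = {ISBN, LoanDate}, not the whole set, so ISBN → LoanDate violates BCNF; decompose into {ISBN, LoanDate} and {ISBN, MemberID, Publisher}.
{ISBN, LoanDate}: every determinant is a superkey — BCNF.
{ISBN, MemberID, Publisher}: every determinant is a superkey — BCNF.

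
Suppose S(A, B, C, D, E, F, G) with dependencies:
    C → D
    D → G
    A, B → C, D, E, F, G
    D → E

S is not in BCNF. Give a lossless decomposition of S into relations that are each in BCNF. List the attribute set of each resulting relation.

Candidate key of the original relation: {A, B}.
{A, B, C, D, E, F, G}: {C} determines {C, D, E, G} here but is not a superkey — split on C → D, E, G, giving {C, D, E, G} and {A, B, C, F}.
{C, D, E, G}: {D} determines {D, E, G} here but is not a superkey — split on D → E, G, giving {D, E, G} and {C, D}.
{D, E, G}: every determinant is a superkey — BCNF.
{C, D}: every determinant is a superkey — BCNF.
{A, B, C, F}: every determinant is a superkey — BCNF.

{A, B, C, F}; {C, D}; {D, E, G}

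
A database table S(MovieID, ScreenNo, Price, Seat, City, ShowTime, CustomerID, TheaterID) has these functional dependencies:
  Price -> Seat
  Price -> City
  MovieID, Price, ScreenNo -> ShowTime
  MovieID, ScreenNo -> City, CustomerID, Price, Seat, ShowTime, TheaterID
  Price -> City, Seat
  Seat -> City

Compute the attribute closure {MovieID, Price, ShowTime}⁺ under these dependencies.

Start with {MovieID, Price, ShowTime}.
Price -> Seat applies; add {Seat} → now {MovieID, Price, Seat, ShowTime}.
Price -> City applies; add {City} → now {City, MovieID, Price, Seat, ShowTime}.
No further FD applies.

{City, MovieID, Price, Seat, ShowTime}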